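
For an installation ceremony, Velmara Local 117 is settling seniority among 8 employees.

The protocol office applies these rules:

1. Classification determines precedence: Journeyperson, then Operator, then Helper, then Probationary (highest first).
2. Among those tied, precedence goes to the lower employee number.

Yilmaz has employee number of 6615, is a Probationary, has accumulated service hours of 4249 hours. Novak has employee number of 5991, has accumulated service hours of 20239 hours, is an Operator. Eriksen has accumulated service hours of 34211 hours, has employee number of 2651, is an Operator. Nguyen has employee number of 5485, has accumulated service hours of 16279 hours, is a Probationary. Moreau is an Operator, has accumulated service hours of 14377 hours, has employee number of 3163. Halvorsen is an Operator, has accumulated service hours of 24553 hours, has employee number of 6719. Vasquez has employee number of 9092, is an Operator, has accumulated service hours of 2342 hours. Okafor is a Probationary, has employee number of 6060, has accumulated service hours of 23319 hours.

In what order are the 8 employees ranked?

By classification: Eriksen, Moreau, Novak, Halvorsen and Vasquez (Operator); then Nguyen, Okafor and Yilmaz (Probationary).
Among Eriksen, Moreau, Novak, Halvorsen and Vasquez, by employee number (lower first): Eriksen (2651) before Moreau (3163) before Novak (5991) before Halvorsen (6719) before Vasquez (9092).
Among Nguyen, Okafor and Yilmaz, by employee number (lower first): Nguyen (5485) before Okafor (6060) before Yilmaz (6615).
Full order: Eriksen, Moreau, Novak, Halvorsen, Vasquez, Nguyen, Okafor, Yilmaz.

Eriksen, Moreau, Novak, Halvorsen, Vasquez, Nguyen, Okafor, Yilmaz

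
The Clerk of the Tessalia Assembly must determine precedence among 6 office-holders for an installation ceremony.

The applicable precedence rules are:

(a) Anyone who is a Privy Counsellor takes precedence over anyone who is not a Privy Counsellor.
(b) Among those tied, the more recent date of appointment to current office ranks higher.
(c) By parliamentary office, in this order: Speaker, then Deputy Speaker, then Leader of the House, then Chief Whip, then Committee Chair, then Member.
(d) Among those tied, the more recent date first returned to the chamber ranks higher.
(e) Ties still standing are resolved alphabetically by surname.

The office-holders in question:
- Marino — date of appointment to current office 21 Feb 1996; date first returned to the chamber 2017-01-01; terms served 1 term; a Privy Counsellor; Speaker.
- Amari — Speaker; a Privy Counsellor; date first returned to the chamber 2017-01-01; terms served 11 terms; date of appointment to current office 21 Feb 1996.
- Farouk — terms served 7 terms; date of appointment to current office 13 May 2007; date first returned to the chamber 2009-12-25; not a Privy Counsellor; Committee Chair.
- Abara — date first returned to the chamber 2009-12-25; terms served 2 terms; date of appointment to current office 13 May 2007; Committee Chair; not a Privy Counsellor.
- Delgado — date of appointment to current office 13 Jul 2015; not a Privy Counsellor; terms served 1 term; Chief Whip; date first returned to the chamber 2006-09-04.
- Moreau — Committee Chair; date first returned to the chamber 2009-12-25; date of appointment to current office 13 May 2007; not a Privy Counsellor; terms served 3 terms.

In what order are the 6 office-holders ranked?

By the first rule: Amari and Marino (both a Privy Counsellor); then Delgado, Abara, Farouk and Moreau (each not a Privy Counsellor).
Amari and Marino both have date of appointment to current office 21 Feb 1996, so the next rule applies.
Amari and Marino are each Speaker, so the next rule applies.
Amari and Marino both have date first returned to the chamber 2017-01-01, so the next rule applies.
Among Amari and Marino, alphabetically by surname: Amari before Marino.
Among Delgado, Abara, Farouk and Moreau, by date of appointment to current office (later first): Delgado (13 Jul 2015) before Abara, Farouk and Moreau (13 May 2007).
Abara, Farouk and Moreau are each Committee Chair, so the next rule applies.
Abara, Farouk and Moreau all have date first returned to the chamber 2009-12-25, so the next rule applies.
Among Abara, Farouk and Moreau, alphabetically by surname: Abara before Farouk before Moreau.
Full order: Amari, Marino, Delgado, Abara, Farouk, Moreau.

Amari, Marino, Delgado, Abara, Farouk, Moreau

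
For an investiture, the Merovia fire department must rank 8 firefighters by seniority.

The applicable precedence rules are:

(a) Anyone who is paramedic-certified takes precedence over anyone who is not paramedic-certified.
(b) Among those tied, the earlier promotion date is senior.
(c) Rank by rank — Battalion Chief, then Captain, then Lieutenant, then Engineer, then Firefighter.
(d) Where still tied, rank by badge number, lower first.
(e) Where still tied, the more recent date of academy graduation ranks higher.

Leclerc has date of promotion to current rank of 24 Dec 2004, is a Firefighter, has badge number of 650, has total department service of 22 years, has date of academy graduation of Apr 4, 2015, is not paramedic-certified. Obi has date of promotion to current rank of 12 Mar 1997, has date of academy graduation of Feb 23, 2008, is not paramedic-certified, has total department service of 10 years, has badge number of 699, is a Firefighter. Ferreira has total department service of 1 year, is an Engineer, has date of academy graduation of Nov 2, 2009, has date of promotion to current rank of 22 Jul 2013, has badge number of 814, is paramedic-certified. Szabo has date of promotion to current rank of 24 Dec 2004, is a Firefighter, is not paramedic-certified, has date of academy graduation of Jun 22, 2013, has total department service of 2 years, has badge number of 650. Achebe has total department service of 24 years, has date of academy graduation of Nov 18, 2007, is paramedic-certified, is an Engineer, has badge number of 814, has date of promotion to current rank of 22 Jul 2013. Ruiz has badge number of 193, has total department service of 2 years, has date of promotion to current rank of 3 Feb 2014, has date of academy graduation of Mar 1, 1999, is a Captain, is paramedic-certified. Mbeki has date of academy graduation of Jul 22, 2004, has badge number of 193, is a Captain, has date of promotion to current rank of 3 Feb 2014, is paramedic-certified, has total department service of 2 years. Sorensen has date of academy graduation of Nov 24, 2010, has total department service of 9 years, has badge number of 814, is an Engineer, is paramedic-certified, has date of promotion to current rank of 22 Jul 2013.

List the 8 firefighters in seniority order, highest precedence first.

By the first rule: Sorensen, Ferreira, Achebe, Mbeki and Ruiz (each paramedic-certified); then Obi, Leclerc and Szabo (each not paramedic-certified).
Among Sorensen, Ferreira, Achebe, Mbeki and Ruiz, by date of promotion to current rank (earlier first): Sorensen, Ferreira and Achebe (22 Jul 2013) before Mbeki and Ruiz (3 Feb 2014).
Sorensen, Ferreira and Achebe are each Engineer, so the next rule applies.
Sorensen, Ferreira and Achebe all have badge number 814, so the next rule applies.
Among Sorensen, Ferreira and Achebe, by date of academy graduation (later first): Sorensen (Nov 24, 2010) before Ferreira (Nov 2, 2009) before Achebe (Nov 18, 2007).
Mbeki and Ruiz are each Captain, so the next rule applies.
Mbeki and Ruiz both have badge number 193, so the next rule applies.
Among Mbeki and Ruiz, by date of academy graduation (later first): Mbeki (Jul 22, 2004) before Ruiz (Mar 1, 1999).
Among Obi, Leclerc and Szabo, by date of promotion to current rank (earlier first): Obi (12 Mar 1997) before Leclerc and Szabo (24 Dec 2004).
Leclerc and Szabo are each Firefighter, so the next rule applies.
Leclerc and Szabo both have badge number 650, so the next rule applies.
Among Leclerc and Szabo, by date of academy graduation (later first): Leclerc (Apr 4, 2015) before Szabo (Jun 22, 2013).
Full order: Sorensen, Ferreira, Achebe, Mbeki, Ruiz, Obi, Leclerc, Szabo.

Sorensen, Ferreira, Achebe, Mbeki, Ruiz, Obi, Leclerc, Szabo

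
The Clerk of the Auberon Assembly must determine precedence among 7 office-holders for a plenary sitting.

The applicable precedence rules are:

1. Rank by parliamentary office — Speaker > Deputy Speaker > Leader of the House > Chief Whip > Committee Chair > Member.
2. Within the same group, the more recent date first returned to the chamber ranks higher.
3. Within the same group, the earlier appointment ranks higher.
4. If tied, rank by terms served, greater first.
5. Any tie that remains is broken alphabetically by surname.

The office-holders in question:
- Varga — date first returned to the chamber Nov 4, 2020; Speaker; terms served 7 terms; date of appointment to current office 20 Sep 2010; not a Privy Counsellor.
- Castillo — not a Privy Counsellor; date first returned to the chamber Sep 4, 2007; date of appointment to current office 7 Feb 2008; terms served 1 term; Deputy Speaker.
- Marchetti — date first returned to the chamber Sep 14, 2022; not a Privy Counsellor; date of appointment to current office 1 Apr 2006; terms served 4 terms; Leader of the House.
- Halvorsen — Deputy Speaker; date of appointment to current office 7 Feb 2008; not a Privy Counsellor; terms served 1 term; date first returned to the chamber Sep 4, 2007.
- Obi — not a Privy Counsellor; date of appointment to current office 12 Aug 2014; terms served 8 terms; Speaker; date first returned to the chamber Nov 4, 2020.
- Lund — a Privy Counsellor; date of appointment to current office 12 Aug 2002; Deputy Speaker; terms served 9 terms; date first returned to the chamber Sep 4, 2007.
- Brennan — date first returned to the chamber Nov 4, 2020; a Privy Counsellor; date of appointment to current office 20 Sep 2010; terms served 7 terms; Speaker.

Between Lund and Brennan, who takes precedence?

By parliamentary office: Brennan, Varga and Obi (Speaker); then Lund, Castillo and Halvorsen (Deputy Speaker); then Marchetti (Leader of the House).
Brennan, Varga and Obi all have date first returned to the chamber Nov 4, 2020, so the next rule applies.
Among Brennan, Varga and Obi, by date of appointment to current office (earlier first): Brennan and Varga (20 Sep 2010) before Obi (12 Aug 2014).
Brennan and Varga both have terms served 7 terms, so the next rule applies.
Among Brennan and Varga, alphabetically by surname: Brennan before Varga.
Lund, Castillo and Halvorsen all have date first returned to the chamber Sep 4, 2007, so the next rule applies.
Among Lund, Castillo and Halvorsen, by date of appointment to current office (earlier first): Lund (12 Aug 2002) before Castillo and Halvorsen (7 Feb 2008).
Castillo and Halvorsen both have terms served 1 term, so the next rule applies.
Among Castillo and Halvorsen, alphabetically by surname: Castillo before Halvorsen.
So Brennan takes precedence.

Brennan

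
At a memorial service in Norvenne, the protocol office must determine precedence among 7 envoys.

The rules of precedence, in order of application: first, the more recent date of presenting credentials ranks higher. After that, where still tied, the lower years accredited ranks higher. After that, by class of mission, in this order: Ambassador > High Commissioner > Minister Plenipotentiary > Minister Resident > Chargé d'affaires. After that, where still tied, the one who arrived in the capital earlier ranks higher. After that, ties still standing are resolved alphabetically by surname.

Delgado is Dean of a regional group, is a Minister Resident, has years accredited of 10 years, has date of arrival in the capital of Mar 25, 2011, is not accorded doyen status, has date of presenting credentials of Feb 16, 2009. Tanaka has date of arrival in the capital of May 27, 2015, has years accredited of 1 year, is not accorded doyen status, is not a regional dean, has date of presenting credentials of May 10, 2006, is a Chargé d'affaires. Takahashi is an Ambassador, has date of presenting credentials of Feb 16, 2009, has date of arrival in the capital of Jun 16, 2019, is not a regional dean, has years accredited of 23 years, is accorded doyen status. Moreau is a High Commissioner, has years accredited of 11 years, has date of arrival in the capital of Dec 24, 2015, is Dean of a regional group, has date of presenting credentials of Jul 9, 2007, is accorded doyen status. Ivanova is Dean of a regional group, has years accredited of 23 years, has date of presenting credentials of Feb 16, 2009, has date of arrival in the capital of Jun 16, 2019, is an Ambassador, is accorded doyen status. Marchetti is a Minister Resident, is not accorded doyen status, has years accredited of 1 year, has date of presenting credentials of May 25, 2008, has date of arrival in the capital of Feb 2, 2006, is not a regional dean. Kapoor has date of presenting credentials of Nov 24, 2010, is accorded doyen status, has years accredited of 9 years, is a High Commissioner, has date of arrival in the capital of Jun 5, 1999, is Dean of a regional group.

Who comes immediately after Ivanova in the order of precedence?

Takahashi

By date of presenting credentials (later first): Kapoor (Nov 24, 2010); then Delgado, Ivanova and Takahashi (each Feb 16, 2009); then Marchetti (May 25, 2008); then Moreau (Jul 9, 2007); then Tanaka (May 10, 2006).
Among Delgado, Ivanova and Takahashi, by years accredited (lower first): Delgado (10 years) before Ivanova and Takahashi (23 years).
Ivanova and Takahashi are each Ambassador, so the next rule applies.
Ivanova and Takahashi both have date of arrival in the capital Jun 16, 2019, so the next rule applies.
Among Ivanova and Takahashi, alphabetically by surname: Ivanova before Takahashi.
Order: Kapoor, Delgado, Ivanova, Takahashi, Marchetti, Moreau, Tanaka.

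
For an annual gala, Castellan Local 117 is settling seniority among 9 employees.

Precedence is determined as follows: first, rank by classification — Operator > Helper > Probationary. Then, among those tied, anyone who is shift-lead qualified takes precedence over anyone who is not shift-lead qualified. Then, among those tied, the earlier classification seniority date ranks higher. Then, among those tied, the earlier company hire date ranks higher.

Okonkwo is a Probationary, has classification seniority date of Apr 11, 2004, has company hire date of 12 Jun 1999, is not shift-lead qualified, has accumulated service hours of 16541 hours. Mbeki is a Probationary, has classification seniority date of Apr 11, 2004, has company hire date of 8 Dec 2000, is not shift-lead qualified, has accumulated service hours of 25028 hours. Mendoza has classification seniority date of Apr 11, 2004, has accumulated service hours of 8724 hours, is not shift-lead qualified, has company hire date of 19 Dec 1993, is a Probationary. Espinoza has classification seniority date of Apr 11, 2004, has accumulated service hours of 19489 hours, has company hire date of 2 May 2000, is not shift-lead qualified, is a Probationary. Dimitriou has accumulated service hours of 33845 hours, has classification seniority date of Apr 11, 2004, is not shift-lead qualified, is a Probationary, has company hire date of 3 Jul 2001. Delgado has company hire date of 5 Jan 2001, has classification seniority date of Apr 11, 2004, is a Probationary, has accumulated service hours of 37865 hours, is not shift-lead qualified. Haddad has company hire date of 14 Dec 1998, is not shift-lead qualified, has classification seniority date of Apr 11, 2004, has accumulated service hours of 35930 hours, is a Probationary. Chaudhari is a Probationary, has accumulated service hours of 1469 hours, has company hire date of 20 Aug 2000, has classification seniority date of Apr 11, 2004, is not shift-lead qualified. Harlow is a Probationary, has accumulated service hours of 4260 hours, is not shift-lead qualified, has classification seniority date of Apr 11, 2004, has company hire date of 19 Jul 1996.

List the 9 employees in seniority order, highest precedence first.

By classification: Mendoza, Harlow, Haddad, Okonkwo, Espinoza, Chaudhari, Mbeki, Delgado and Dimitriou (Probationary).
Mendoza, Harlow, Haddad, Okonkwo, Espinoza, Chaudhari, Mbeki, Delgado and Dimitriou are each not shift-lead qualified, so the next rule applies.
Mendoza, Harlow, Haddad, Okonkwo, Espinoza, Chaudhari, Mbeki, Delgado and Dimitriou all have classification seniority date Apr 11, 2004, so the next rule applies.
Among Mendoza, Harlow, Haddad, Okonkwo, Espinoza, Chaudhari, Mbeki, Delgado and Dimitriou, by company hire date (earlier first): Mendoza (19 Dec 1993) before Harlow (19 Jul 1996) before Haddad (14 Dec 1998) before Okonkwo (12 Jun 1999) before Espinoza (2 May 2000) before Chaudhari (20 Aug 2000) before Mbeki (8 Dec 2000) before Delgado (5 Jan 2001) before Dimitriou (3 Jul 2001).
Full order: Mendoza, Harlow, Haddad, Okonkwo, Espinoza, Chaudhari, Mbeki, Delgado, Dimitriou.

Mendoza, Harlow, Haddad, Okonkwo, Espinoza, Chaudhari, Mbeki, Delgado, Dimitriou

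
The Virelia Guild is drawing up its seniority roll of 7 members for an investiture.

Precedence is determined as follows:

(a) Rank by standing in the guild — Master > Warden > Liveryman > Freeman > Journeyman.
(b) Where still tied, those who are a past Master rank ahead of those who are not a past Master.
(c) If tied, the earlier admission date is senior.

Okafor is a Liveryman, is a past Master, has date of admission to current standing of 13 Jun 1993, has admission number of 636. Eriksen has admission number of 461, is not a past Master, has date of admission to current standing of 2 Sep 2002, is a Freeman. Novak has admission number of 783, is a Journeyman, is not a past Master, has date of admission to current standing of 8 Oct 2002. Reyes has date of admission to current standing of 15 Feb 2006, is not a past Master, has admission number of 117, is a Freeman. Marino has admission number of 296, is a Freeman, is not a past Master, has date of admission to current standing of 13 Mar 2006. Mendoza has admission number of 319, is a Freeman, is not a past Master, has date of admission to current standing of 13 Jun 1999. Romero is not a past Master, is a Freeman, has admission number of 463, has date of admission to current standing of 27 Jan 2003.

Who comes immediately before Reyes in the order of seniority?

Romero

By standing in the guild: Okafor (Liveryman); then Mendoza, Eriksen, Romero, Reyes and Marino (Freeman); then Novak (Journeyman).
Mendoza, Eriksen, Romero, Reyes and Marino are each not a past Master, so the next rule applies.
Among Mendoza, Eriksen, Romero, Reyes and Marino, by date of admission to current standing (earlier first): Mendoza (13 Jun 1999) before Eriksen (2 Sep 2002) before Romero (27 Jan 2003) before Reyes (15 Feb 2006) before Marino (13 Mar 2006).
Order: Okafor, Mendoza, Eriksen, Romero, Reyes, Marino, Novak.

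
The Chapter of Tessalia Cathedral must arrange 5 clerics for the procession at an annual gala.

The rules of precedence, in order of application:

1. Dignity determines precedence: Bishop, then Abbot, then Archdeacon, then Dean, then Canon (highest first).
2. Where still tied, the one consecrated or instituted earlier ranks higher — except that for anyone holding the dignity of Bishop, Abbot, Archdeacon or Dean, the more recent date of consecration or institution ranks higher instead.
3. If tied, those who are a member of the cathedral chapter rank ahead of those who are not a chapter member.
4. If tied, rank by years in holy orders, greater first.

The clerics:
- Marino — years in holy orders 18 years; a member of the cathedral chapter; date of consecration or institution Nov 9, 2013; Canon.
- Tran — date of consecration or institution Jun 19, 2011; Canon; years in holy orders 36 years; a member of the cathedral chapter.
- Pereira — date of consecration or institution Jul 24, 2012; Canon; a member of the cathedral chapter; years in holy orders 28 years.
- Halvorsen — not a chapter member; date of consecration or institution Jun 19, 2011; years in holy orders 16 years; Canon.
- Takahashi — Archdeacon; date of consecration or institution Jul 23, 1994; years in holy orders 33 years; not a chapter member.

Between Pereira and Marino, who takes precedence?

By dignity: Takahashi (Archdeacon); then Tran, Halvorsen, Pereira and Marino (Canon).
Among Tran, Halvorsen, Pereira and Marino, by date of consecration or institution (earlier first): Tran and Halvorsen (Jun 19, 2011) before Pereira (Jul 24, 2012) before Marino (Nov 9, 2013).
Among Tran and Halvorsen, a member of the cathedral chapter before not a chapter member: Tran (a member of the cathedral chapter) before Halvorsen (not a chapter member).
So Pereira takes precedence.

Pereira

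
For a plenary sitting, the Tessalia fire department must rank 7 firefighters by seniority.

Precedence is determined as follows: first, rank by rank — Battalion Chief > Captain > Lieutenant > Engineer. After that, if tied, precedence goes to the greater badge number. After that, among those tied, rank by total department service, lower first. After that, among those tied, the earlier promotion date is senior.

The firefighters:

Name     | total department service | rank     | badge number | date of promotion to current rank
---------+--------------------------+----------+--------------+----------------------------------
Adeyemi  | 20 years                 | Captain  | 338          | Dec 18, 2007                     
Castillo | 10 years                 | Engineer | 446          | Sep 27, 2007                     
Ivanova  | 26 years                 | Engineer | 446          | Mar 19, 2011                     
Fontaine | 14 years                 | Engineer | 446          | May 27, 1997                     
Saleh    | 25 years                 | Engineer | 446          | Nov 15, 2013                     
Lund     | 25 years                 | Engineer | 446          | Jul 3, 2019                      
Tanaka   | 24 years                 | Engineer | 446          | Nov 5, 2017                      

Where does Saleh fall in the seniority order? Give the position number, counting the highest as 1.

By rank: Adeyemi (Captain); then Castillo, Fontaine, Tanaka, Saleh, Lund and Ivanova (Engineer).
Castillo, Fontaine, Tanaka, Saleh, Lund and Ivanova all have badge number 446, so the next rule applies.
Among Castillo, Fontaine, Tanaka, Saleh, Lund and Ivanova, by total department service (lower first): Castillo (10 years) before Fontaine (14 years) before Tanaka (24 years) before Saleh and Lund (25 years) before Ivanova (26 years).
Among Saleh and Lund, by date of promotion to current rank (earlier first): Saleh (Nov 15, 2013) before Lund (Jul 3, 2019).
Order: Adeyemi, Castillo, Fontaine, Tanaka, Saleh, Lund, Ivanova. So position 5.

5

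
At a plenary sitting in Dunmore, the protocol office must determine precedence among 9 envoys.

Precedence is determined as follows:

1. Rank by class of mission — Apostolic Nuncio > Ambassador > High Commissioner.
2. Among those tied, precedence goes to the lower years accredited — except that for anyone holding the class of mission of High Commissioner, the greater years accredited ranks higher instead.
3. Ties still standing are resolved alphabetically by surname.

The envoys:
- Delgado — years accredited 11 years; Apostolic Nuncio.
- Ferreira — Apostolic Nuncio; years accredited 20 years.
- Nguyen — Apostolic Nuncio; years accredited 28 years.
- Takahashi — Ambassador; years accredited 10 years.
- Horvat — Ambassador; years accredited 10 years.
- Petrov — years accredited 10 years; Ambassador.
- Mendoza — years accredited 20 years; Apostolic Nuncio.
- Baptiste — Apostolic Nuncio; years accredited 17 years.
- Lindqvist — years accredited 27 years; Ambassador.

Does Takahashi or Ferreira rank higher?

Ferreira

By class of mission: Delgado, Baptiste, Ferreira, Mendoza and Nguyen (Apostolic Nuncio); then Horvat, Petrov, Takahashi and Lindqvist (Ambassador).
Among Delgado, Baptiste, Ferreira, Mendoza and Nguyen, by years accredited (lower first): Delgado (11 years) before Baptiste (17 years) before Ferreira and Mendoza (20 years) before Nguyen (28 years).
Among Ferreira and Mendoza, alphabetically by surname: Ferreira before Mendoza.
Among Horvat, Petrov, Takahashi and Lindqvist, by years accredited (lower first): Horvat, Petrov and Takahashi (10 years) before Lindqvist (27 years).
Among Horvat, Petrov and Takahashi, alphabetically by surname: Horvat before Petrov before Takahashi.
So Ferreira takes precedence.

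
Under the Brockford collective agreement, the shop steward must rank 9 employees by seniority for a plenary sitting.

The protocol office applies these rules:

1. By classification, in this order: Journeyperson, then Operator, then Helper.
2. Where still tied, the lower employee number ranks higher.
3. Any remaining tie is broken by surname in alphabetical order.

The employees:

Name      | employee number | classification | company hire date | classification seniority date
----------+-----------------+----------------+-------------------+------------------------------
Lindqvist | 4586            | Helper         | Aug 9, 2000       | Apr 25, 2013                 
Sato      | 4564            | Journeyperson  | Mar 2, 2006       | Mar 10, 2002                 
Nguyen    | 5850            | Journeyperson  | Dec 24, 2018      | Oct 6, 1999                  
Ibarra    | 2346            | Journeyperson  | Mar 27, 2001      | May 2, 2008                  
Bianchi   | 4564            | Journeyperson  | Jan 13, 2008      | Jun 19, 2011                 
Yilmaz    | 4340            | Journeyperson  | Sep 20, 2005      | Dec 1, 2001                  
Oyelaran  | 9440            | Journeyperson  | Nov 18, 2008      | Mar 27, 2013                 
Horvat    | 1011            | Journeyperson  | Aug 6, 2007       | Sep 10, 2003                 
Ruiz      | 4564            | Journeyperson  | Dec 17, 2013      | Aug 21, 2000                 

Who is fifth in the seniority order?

Ruiz

By classification: Horvat, Ibarra, Yilmaz, Bianchi, Ruiz, Sato, Nguyen and Oyelaran (Journeyperson); then Lindqvist (Helper).
Among Horvat, Ibarra, Yilmaz, Bianchi, Ruiz, Sato, Nguyen and Oyelaran, by employee number (lower first): Horvat (1011) before Ibarra (2346) before Yilmaz (4340) before Bianchi, Ruiz and Sato (4564) before Nguyen (5850) before Oyelaran (9440).
Among Bianchi, Ruiz and Sato, alphabetically by surname: Bianchi before Ruiz before Sato.
Order: Horvat, Ibarra, Yilmaz, Bianchi, Ruiz, Sato, Nguyen, Oyelaran, Lindqvist.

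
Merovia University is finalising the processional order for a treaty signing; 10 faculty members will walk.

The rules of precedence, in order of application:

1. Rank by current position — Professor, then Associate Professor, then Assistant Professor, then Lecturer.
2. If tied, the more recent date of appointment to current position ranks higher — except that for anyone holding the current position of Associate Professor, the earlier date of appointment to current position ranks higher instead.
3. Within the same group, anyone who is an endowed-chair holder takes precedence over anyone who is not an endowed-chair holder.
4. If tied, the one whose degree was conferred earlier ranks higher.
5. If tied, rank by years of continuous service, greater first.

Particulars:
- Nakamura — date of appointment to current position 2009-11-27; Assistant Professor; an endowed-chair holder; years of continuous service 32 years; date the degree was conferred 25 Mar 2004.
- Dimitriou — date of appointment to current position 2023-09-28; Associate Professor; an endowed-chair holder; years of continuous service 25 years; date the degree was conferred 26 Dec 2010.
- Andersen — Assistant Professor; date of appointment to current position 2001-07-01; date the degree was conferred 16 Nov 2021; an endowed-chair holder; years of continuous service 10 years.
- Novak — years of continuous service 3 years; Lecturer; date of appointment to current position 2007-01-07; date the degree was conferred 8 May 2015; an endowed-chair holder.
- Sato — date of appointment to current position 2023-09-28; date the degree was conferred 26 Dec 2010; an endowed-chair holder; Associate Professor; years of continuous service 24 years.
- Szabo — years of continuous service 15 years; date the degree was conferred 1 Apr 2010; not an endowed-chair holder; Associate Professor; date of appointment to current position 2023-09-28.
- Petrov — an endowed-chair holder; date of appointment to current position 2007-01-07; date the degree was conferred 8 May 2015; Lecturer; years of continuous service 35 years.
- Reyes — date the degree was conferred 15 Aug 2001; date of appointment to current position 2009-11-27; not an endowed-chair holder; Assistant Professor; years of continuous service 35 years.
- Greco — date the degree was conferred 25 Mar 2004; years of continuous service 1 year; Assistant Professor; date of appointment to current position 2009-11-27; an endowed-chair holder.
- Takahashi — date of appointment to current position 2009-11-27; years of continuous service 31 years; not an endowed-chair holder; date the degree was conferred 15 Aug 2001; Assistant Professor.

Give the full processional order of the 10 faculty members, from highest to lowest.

Dimitriou, Sato, Szabo, Nakamura, Greco, Reyes, Takahashi, Andersen, Petrov, Novak

By current position: Dimitriou, Sato and Szabo (Associate Professor); then Nakamura, Greco, Reyes, Takahashi and Andersen (Assistant Professor); then Petrov and Novak (Lecturer).
Dimitriou, Sato and Szabo all have date of appointment to current position 2023-09-28, so the next rule applies.
Among Dimitriou, Sato and Szabo, an endowed-chair holder before not an endowed-chair holder: Dimitriou and Sato (an endowed-chair holder) before Szabo (not an endowed-chair holder).
Dimitriou and Sato both have date the degree was conferred 26 Dec 2010, so the next rule applies.
Among Dimitriou and Sato, by years of continuous service (higher first): Dimitriou (25 years) before Sato (24 years).
Among Nakamura, Greco, Reyes, Takahashi and Andersen, by date of appointment to current position (later first): Nakamura, Greco, Reyes and Takahashi (2009-11-27) before Andersen (2001-07-01).
Among Nakamura, Greco, Reyes and Takahashi, an endowed-chair holder before not an endowed-chair holder: Nakamura and Greco (an endowed-chair holder) before Reyes and Takahashi (not an endowed-chair holder).
Nakamura and Greco both have date the degree was conferred 25 Mar 2004, so the next rule applies.
Among Nakamura and Greco, by years of continuous service (higher first): Nakamura (32 years) before Greco (1 year).
Reyes and Takahashi both have date the degree was conferred 15 Aug 2001, so the next rule applies.
Among Reyes and Takahashi, by years of continuous service (higher first): Reyes (35 years) before Takahashi (31 years).
Petrov and Novak both have date of appointment to current position 2007-01-07, so the next rule applies.
Petrov and Novak are each an endowed-chair holder, so the next rule applies.
Petrov and Novak both have date the degree was conferred 8 May 2015, so the next rule applies.
Among Petrov and Novak, by years of continuous service (higher first): Petrov (35 years) before Novak (3 years).
Full order: Dimitriou, Sato, Szabo, Nakamura, Greco, Reyes, Takahashi, Andersen, Petrov, Novak.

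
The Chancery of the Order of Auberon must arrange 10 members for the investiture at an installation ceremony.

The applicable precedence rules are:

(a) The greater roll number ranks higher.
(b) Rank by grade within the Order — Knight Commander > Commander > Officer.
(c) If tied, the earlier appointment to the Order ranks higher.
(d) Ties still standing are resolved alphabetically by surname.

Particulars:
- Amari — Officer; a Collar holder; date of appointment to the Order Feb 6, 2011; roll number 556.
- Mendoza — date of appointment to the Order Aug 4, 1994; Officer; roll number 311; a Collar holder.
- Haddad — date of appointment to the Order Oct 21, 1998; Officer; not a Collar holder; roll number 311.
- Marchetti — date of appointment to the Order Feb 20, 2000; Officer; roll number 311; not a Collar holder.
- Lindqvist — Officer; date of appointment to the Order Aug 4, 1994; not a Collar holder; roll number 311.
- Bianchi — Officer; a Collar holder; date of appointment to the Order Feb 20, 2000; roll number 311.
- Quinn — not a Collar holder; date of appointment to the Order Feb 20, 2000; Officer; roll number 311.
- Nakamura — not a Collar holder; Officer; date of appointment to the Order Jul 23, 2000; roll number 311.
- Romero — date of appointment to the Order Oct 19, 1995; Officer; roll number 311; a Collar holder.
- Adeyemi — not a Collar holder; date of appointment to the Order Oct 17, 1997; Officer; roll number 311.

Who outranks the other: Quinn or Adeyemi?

Adeyemi

By roll number (higher first): Amari (556); then Lindqvist, Mendoza, Romero, Adeyemi, Haddad, Bianchi, Marchetti, Quinn and Nakamura (each 311).
Lindqvist, Mendoza, Romero, Adeyemi, Haddad, Bianchi, Marchetti, Quinn and Nakamura are each Officer, so the next rule applies.
Among Lindqvist, Mendoza, Romero, Adeyemi, Haddad, Bianchi, Marchetti, Quinn and Nakamura, by date of appointment to the Order (earlier first): Lindqvist and Mendoza (Aug 4, 1994) before Romero (Oct 19, 1995) before Adeyemi (Oct 17, 1997) before Haddad (Oct 21, 1998) before Bianchi, Marchetti and Quinn (Feb 20, 2000) before Nakamura (Jul 23, 2000).
Among Lindqvist and Mendoza, alphabetically by surname: Lindqvist before Mendoza.
Among Bianchi, Marchetti and Quinn, alphabetically by surname: Bianchi before Marchetti before Quinn.
So Adeyemi takes precedence.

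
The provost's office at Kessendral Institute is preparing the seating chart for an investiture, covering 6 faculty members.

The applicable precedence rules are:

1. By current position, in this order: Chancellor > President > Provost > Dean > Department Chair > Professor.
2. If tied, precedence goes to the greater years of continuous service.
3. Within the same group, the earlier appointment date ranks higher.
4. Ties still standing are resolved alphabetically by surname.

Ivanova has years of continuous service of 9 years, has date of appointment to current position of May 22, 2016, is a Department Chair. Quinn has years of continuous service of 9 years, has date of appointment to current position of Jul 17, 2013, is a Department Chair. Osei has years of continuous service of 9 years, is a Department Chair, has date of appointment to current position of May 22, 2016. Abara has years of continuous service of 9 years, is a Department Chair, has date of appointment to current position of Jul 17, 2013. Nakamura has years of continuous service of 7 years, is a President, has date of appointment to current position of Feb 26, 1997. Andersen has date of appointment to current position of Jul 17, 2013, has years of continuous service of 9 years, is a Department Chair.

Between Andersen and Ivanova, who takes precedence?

By current position: Nakamura (President); then Abara, Andersen, Quinn, Ivanova and Osei (Department Chair).
Abara, Andersen, Quinn, Ivanova and Osei all have years of continuous service 9 years, so the next rule applies.
Among Abara, Andersen, Quinn, Ivanova and Osei, by date of appointment to current position (earlier first): Abara, Andersen and Quinn (Jul 17, 2013) before Ivanova and Osei (May 22, 2016).
Among Abara, Andersen and Quinn, alphabetically by surname: Abara before Andersen before Quinn.
Among Ivanova and Osei, alphabetically by surname: Ivanova before Osei.
So Andersen takes precedence.

Andersen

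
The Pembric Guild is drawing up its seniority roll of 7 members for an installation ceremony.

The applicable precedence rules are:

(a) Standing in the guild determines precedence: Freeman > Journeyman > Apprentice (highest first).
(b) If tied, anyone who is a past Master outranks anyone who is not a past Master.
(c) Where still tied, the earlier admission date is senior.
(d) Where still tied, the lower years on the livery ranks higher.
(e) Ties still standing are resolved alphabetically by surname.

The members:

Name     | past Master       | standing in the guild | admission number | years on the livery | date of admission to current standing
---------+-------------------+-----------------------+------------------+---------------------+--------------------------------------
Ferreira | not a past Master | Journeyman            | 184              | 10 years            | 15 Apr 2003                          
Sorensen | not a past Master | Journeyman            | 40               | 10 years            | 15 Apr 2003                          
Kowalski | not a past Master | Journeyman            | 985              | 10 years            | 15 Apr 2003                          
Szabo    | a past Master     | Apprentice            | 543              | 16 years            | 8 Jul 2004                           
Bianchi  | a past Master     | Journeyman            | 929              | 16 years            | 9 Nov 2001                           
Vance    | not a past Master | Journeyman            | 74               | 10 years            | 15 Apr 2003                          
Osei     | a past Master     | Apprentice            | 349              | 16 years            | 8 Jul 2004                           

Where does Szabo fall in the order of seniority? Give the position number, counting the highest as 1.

By standing in the guild: Bianchi, Ferreira, Kowalski, Sorensen and Vance (Journeyman); then Osei and Szabo (Apprentice).
Among Bianchi, Ferreira, Kowalski, Sorensen and Vance, a past Master before not a past Master: Bianchi (a past Master) before Ferreira, Kowalski, Sorensen and Vance (not a past Master).
Ferreira, Kowalski, Sorensen and Vance all have date of admission to current standing 15 Apr 2003, so the next rule applies.
Ferreira, Kowalski, Sorensen and Vance all have years on the livery 10 years, so the next rule applies.
Among Ferreira, Kowalski, Sorensen and Vance, alphabetically by surname: Ferreira before Kowalski before Sorensen before Vance.
Osei and Szabo are each a past Master, so the next rule applies.
Osei and Szabo both have date of admission to current standing 8 Jul 2004, so the next rule applies.
Osei and Szabo both have years on the livery 16 years, so the next rule applies.
Among Osei and Szabo, alphabetically by surname: Osei before Szabo.
Order: Bianchi, Ferreira, Kowalski, Sorensen, Vance, Osei, Szabo. So position 7.

7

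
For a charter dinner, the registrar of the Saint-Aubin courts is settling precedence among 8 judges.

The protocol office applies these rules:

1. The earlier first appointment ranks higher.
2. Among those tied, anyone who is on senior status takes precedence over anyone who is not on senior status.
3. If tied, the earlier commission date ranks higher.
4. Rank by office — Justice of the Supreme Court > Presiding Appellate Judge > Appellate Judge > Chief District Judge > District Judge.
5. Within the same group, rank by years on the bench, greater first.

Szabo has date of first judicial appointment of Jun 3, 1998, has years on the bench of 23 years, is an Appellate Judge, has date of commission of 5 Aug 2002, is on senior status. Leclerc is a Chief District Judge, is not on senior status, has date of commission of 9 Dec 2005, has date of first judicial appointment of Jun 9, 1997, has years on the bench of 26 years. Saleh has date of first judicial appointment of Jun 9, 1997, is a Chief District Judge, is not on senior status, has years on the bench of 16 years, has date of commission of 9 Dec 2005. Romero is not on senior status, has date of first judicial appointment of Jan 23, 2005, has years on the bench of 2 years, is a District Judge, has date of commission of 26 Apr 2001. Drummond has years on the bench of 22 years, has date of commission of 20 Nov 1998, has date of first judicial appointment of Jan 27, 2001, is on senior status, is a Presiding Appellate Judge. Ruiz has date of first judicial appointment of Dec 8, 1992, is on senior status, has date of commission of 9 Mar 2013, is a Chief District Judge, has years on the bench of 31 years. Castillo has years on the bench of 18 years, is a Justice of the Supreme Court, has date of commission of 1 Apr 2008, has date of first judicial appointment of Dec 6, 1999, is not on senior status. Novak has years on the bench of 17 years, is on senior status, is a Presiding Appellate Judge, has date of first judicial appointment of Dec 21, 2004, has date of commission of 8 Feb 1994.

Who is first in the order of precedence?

By date of first judicial appointment (earlier first): Ruiz (Dec 8, 1992); then Leclerc and Saleh (both Jun 9, 1997); then Szabo (Jun 3, 1998); then Castillo (Dec 6, 1999); then Drummond (Jan 27, 2001); then Novak (Dec 21, 2004); then Romero (Jan 23, 2005).
Leclerc and Saleh are each not on senior status, so the next rule applies.
Leclerc and Saleh both have date of commission 9 Dec 2005, so the next rule applies.
Leclerc and Saleh are each Chief District Judge, so the next rule applies.
Among Leclerc and Saleh, by years on the bench (higher first): Leclerc (26 years) before Saleh (16 years).
Order: Ruiz, Leclerc, Saleh, Szabo, Castillo, Drummond, Novak, Romero.

Ruiz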